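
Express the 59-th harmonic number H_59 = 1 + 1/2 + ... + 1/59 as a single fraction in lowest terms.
H_59 = 15063255090319832863132951/3230237388259077233637600

Direct summation: H_59 = 1 + 1/2 + ... + 1/59. The least common denominator is lcm(1, ..., 59) = 9690712164777231700912800; over this denominator the numerator is 9690712164777231700912800 + 4845356082388615850456400 + 3230237388259077233637600 + 2422678041194307925228200 + 1938142432955446340182560 + 1615118694129538616818800 + 1384387452111033100130400 + 1211339020597153962614100 + 1076745796086359077879200 + 969071216477723170091280 + 880973833161566518264800 + 807559347064769308409400 + 745439397290556284685600 + 692193726055516550065200 + 646047477651815446727520 + 605669510298576981307050 + 570041892045719511818400 + 538372898043179538939600 + 510037482356696405311200 + 484535608238861585045640 + 461462484037011033376800 + 440486916580783259132400 + 421335311512053552213600 + 403779673532384654204700 + 387628486591089268036512 + 372719698645278142342800 + 358915265362119692626400 + 346096863027758275032600 + 334162488440594196583200 + 323023738825907723363760 + 312603618218620377448800 + 302834755149288490653525 + 293657944387188839421600 + 285020946022859755909200 + 276877490422206620026080 + 269186449021589769469800 + 261911139588573829754400 + 255018741178348202655600 + 248479799096852094895200 + 242267804119430792522820 + 236358833287249553680800 + 230731242018505516688400 + 225365399180865853509600 + 220243458290391629566200 + 215349159217271815575840 + 210667655756026776106800 + 206185365208026206402400 + 201889836766192327102350 + 197769636015861871447200 + 193814243295544634018256 + 190013964015239837272800 + 186359849322639071171400 + 182843625750513805677600 + 179457632681059846313200 + 176194766632313303652960 + 173048431513879137516300 + 170012494118898801770400 + 167081244220297098291600 + 164249358725037825439200 = 45189765270959498589398853, so H_59 = 45189765270959498589398853/9690712164777231700912800; reducing by gcd(45189765270959498589398853, 9690712164777231700912800) = 3 gives 15063255090319832863132951/3230237388259077233637600 ≈ 4.66320. (The PNT-adjacent estimate ln(59) + γ ≈ 4.65475 matches within O(1/n).)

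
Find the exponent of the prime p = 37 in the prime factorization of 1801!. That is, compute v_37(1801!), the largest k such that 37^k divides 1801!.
v_37(1801!) = 49

Legendre's formula: v_p(n!) = Σ_{k ≥ 1} ⌊n / p^k⌋. For p = 37, n = 1801, the terms are:
  ⌊1801/37^1⌋ = ⌊1801/37⌋ = 48
  ⌊1801/37^2⌋ = ⌊1801/1369⌋ = 1
(the next term ⌊1801/37^3⌋ = 0, terminating the sum). Summing: v_37(1801!) = 48 + 1 = 49.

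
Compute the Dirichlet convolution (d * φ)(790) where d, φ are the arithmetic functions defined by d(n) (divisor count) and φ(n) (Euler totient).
(d * φ)(790) = 1440

Divisors of 790: [1, 2, 5, 10, 79, 158, 395, 790]. For each d | 790:
  d = 1: d(1) · φ(790/1) = 1 · 312 = 312
  d = 2: d(2) · φ(790/2) = 2 · 312 = 624
  d = 5: d(5) · φ(790/5) = 2 · 78 = 156
  d = 10: d(10) · φ(790/10) = 4 · 78 = 312
  d = 79: d(79) · φ(790/79) = 2 · 4 = 8
  d = 158: d(158) · φ(790/158) = 4 · 4 = 16
  d = 395: d(395) · φ(790/395) = 4 · 1 = 4
  d = 790: d(790) · φ(790/790) = 8 · 1 = 8
Summing: (d * φ)(790) = 312 + 624 + 156 + 312 + 8 + 16 + 4 + 8 = 1440.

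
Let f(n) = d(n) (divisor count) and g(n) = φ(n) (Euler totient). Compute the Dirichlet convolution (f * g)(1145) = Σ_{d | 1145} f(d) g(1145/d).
(d * φ)(1145) = 1380

Divisors of 1145: [1, 5, 229, 1145]. For each d | 1145:
  d = 1: d(1) · φ(1145/1) = 1 · 912 = 912
  d = 5: d(5) · φ(1145/5) = 2 · 228 = 456
  d = 229: d(229) · φ(1145/229) = 2 · 4 = 8
  d = 1145: d(1145) · φ(1145/1145) = 4 · 1 = 4
Summing: (d * φ)(1145) = 912 + 456 + 8 + 4 = 1380.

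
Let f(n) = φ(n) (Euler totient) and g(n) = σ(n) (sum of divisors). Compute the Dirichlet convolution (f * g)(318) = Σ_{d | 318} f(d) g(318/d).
(φ * σ)(318) = 2544

Divisors of 318: [1, 2, 3, 6, 53, 106, 159, 318]. For each d | 318:
  d = 1: φ(1) · σ(318/1) = 1 · 648 = 648
  d = 2: φ(2) · σ(318/2) = 1 · 216 = 216
  d = 3: φ(3) · σ(318/3) = 2 · 162 = 324
  d = 6: φ(6) · σ(318/6) = 2 · 54 = 108
  d = 53: φ(53) · σ(318/53) = 52 · 12 = 624
  d = 106: φ(106) · σ(318/106) = 52 · 4 = 208
  d = 159: φ(159) · σ(318/159) = 104 · 3 = 312
  d = 318: φ(318) · σ(318/318) = 104 · 1 = 104
Summing: (φ * σ)(318) = 648 + 216 + 324 + 108 + 624 + 208 + 312 + 104 = 2544.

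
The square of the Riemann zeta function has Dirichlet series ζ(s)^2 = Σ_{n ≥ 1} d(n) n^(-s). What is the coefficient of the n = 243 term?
d(243) = 6

ζ(s)^2 = (Σ 1/m^s)(Σ 1/k^s). The coefficient of 1/n^s in the product is the number of ordered pairs (m, k) with mk = n, which equals d(n). For n = 243, divisors are [1, 3, 9, 27, 81, 243], so d(243) = 6.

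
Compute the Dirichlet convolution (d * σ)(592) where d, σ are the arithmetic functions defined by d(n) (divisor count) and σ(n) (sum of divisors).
(d * σ)(592) = 3960

Divisors of 592: [1, 2, 4, 8, 16, 37, 74, 148, 296, 592]. For each d | 592:
  d = 1: d(1) · σ(592/1) = 1 · 1178 = 1178
  d = 2: d(2) · σ(592/2) = 2 · 570 = 1140
  d = 4: d(4) · σ(592/4) = 3 · 266 = 798
  d = 8: d(8) · σ(592/8) = 4 · 114 = 456
  d = 16: d(16) · σ(592/16) = 5 · 38 = 190
  d = 37: d(37) · σ(592/37) = 2 · 31 = 62
  d = 74: d(74) · σ(592/74) = 4 · 15 = 60
  d = 148: d(148) · σ(592/148) = 6 · 7 = 42
  d = 296: d(296) · σ(592/296) = 8 · 3 = 24
  d = 592: d(592) · σ(592/592) = 10 · 1 = 10
Summing: (d * σ)(592) = 1178 + 1140 + 798 + 456 + 190 + 62 + 60 + 42 + 24 + 10 = 3960.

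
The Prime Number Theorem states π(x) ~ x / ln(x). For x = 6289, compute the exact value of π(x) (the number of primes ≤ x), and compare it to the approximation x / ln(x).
π(6289) = 818;  x/ln(x) ≈ 719.03;  relative error ≈ 12.10%.

Directly count primes up to 6289: π(6289) = 818. The PNT approximation gives 6289/ln(6289) ≈ 6289/8.74656 ≈ 719.03. Relative error (π(x) − x/ln(x)) / π(x) ≈ 12.10%; the approximation is known to undercount slightly (Li(x) is a better estimate).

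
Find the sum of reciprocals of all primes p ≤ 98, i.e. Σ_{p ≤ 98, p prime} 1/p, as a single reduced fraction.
Σ 1/p = 4156517583588203716343221884611037839/2305567963945518424753102147331756070

π(98) = 25, so the primes ≤ 98 are [2, 3, 5, 7, 11, 13, 17, 19, 23, 29, 31, 37, 41, 43, 47, 53, 59, 61, 67, 71, 73, 79, 83, 89, 97]. Summing 1/p over these primes: 4156517583588203716343221884611037839/2305567963945518424753102147331756070 ≈ 1.8028. Mertens estimate ln ln(98) + 0.2615 ≈ 1.7843.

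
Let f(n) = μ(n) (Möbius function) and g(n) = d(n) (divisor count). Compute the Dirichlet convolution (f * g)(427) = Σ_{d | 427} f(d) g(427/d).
(μ * d)(427) = 1

Divisors of 427: [1, 7, 61, 427]. For each d | 427:
  d = 1: μ(1) · d(427/1) = 1 · 4 = 4
  d = 7: μ(7) · d(427/7) = -1 · 2 = -2
  d = 61: μ(61) · d(427/61) = -1 · 2 = -2
  d = 427: μ(427) · d(427/427) = 1 · 1 = 1
Summing: (μ * d)(427) = 4 + -2 + -2 + 1 = 1.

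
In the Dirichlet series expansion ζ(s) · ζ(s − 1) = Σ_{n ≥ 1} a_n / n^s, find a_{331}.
σ(331) = 332

In the product (Σ m^0/m^s)(Σ k / k^s) = Σ (Σ_{d | n} d) / n^s, the coefficient of 1/n^s is σ(n) = Σ_{d | n} d. For n = 331, divisors are [1, 331]; summing: σ(331) = 332.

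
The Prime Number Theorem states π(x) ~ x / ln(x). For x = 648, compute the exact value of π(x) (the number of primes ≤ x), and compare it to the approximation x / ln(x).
π(648) = 118;  x/ln(x) ≈ 100.09;  relative error ≈ 15.17%.

Directly count primes up to 648: π(648) = 118. The PNT approximation gives 648/ln(648) ≈ 648/6.47389 ≈ 100.09. Relative error (π(x) − x/ln(x)) / π(x) ≈ 15.17%; the approximation is known to undercount slightly (Li(x) is a better estimate).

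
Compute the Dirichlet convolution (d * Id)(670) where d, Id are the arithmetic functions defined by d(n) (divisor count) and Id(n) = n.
(d * Id)(670) = 1932

Divisors of 670: [1, 2, 5, 10, 67, 134, 335, 670]. For each d | 670:
  d = 1: d(1) · Id(670/1) = 1 · 670 = 670
  d = 2: d(2) · Id(670/2) = 2 · 335 = 670
  d = 5: d(5) · Id(670/5) = 2 · 134 = 268
  d = 10: d(10) · Id(670/10) = 4 · 67 = 268
  d = 67: d(67) · Id(670/67) = 2 · 10 = 20
  d = 134: d(134) · Id(670/134) = 4 · 5 = 20
  d = 335: d(335) · Id(670/335) = 4 · 2 = 8
  d = 670: d(670) · Id(670/670) = 8 · 1 = 8
Summing: (d * Id)(670) = 670 + 670 + 268 + 268 + 20 + 20 + 8 + 8 = 1932.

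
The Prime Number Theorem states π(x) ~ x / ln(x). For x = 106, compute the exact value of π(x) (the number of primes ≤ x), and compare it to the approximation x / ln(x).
π(106) = 27;  x/ln(x) ≈ 22.73;  relative error ≈ 15.81%.

Directly count primes up to 106: π(106) = 27. The PNT approximation gives 106/ln(106) ≈ 106/4.66344 ≈ 22.73. Relative error (π(x) − x/ln(x)) / π(x) ≈ 15.81%; the approximation is known to undercount slightly (Li(x) is a better estimate).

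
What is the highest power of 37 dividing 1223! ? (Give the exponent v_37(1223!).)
v_37(1223!) = 33

Legendre's formula: v_p(n!) = Σ_{k ≥ 1} ⌊n / p^k⌋. For p = 37, n = 1223, the terms are:
  ⌊1223/37^1⌋ = ⌊1223/37⌋ = 33
(the next term ⌊1223/37^2⌋ = 0, terminating the sum). Summing: v_37(1223!) = 33 = 33.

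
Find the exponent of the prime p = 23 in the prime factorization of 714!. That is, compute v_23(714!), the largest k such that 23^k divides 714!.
v_23(714!) = 32

Legendre's formula: v_p(n!) = Σ_{k ≥ 1} ⌊n / p^k⌋. For p = 23, n = 714, the terms are:
  ⌊714/23^1⌋ = ⌊714/23⌋ = 31
  ⌊714/23^2⌋ = ⌊714/529⌋ = 1
(the next term ⌊714/23^3⌋ = 0, terminating the sum). Summing: v_23(714!) = 31 + 1 = 32.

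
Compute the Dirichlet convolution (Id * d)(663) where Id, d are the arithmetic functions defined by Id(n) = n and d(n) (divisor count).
(Id * d)(663) = 1425

Divisors of 663: [1, 3, 13, 17, 39, 51, 221, 663]. For each d | 663:
  d = 1: Id(1) · d(663/1) = 1 · 8 = 8
  d = 3: Id(3) · d(663/3) = 3 · 4 = 12
  d = 13: Id(13) · d(663/13) = 13 · 4 = 52
  d = 17: Id(17) · d(663/17) = 17 · 4 = 68
  d = 39: Id(39) · d(663/39) = 39 · 2 = 78
  d = 51: Id(51) · d(663/51) = 51 · 2 = 102
  d = 221: Id(221) · d(663/221) = 221 · 2 = 442
  d = 663: Id(663) · d(663/663) = 663 · 1 = 663
Summing: (Id * d)(663) = 8 + 12 + 52 + 68 + 78 + 102 + 442 + 663 = 1425.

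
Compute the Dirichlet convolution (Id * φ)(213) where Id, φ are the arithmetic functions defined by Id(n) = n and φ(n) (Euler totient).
(Id * φ)(213) = 705

Divisors of 213: [1, 3, 71, 213]. For each d | 213:
  d = 1: Id(1) · φ(213/1) = 1 · 140 = 140
  d = 3: Id(3) · φ(213/3) = 3 · 70 = 210
  d = 71: Id(71) · φ(213/71) = 71 · 2 = 142
  d = 213: Id(213) · φ(213/213) = 213 · 1 = 213
Summing: (Id * φ)(213) = 140 + 210 + 142 + 213 = 705.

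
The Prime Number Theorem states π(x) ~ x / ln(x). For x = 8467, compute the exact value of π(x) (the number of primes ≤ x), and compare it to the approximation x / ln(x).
π(8467) = 1059;  x/ln(x) ≈ 936.21;  relative error ≈ 11.60%.

Directly count primes up to 8467: π(8467) = 1059. The PNT approximation gives 8467/ln(8467) ≈ 8467/9.04393 ≈ 936.21. Relative error (π(x) − x/ln(x)) / π(x) ≈ 11.60%; the approximation is known to undercount slightly (Li(x) is a better estimate).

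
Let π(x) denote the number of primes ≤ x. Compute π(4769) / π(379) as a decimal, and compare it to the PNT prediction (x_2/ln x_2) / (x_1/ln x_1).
π(4769)/π(379) = 641/75 ≈ 8.5467;  PNT prediction ≈ 8.8210.

π(379) = 75 and π(4769) = 641, so π(4769)/π(379) ≈ 8.5467. The PNT-predicted ratio is (4769/ln(4769)) / (379/ln(379)) ≈ 8.8210. The two agree to within a few percent, as expected.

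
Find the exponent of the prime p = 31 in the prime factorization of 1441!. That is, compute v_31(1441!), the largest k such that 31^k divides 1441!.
v_31(1441!) = 47

Legendre's formula: v_p(n!) = Σ_{k ≥ 1} ⌊n / p^k⌋. For p = 31, n = 1441, the terms are:
  ⌊1441/31^1⌋ = ⌊1441/31⌋ = 46
  ⌊1441/31^2⌋ = ⌊1441/961⌋ = 1
(the next term ⌊1441/31^3⌋ = 0, terminating the sum). Summing: v_31(1441!) = 46 + 1 = 47.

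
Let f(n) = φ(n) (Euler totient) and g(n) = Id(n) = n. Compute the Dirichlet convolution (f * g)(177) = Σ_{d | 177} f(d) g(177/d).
(φ * Id)(177) = 585

Divisors of 177: [1, 3, 59, 177]. For each d | 177:
  d = 1: φ(1) · Id(177/1) = 1 · 177 = 177
  d = 3: φ(3) · Id(177/3) = 2 · 59 = 118
  d = 59: φ(59) · Id(177/59) = 58 · 3 = 174
  d = 177: φ(177) · Id(177/177) = 116 · 1 = 116
Summing: (φ * Id)(177) = 177 + 118 + 174 + 116 = 585.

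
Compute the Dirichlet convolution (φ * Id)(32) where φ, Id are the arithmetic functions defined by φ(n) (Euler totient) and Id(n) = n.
(φ * Id)(32) = 112

Divisors of 32: [1, 2, 4, 8, 16, 32]. For each d | 32:
  d = 1: φ(1) · Id(32/1) = 1 · 32 = 32
  d = 2: φ(2) · Id(32/2) = 1 · 16 = 16
  d = 4: φ(4) · Id(32/4) = 2 · 8 = 16
  d = 8: φ(8) · Id(32/8) = 4 · 4 = 16
  d = 16: φ(16) · Id(32/16) = 8 · 2 = 16
  d = 32: φ(32) · Id(32/32) = 16 · 1 = 16
Summing: (φ * Id)(32) = 32 + 16 + 16 + 16 + 16 + 16 = 112.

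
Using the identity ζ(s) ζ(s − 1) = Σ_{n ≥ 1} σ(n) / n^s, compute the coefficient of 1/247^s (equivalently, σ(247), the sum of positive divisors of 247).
σ(247) = 280

In the product (Σ m^0/m^s)(Σ k / k^s) = Σ (Σ_{d | n} d) / n^s, the coefficient of 1/n^s is σ(n) = Σ_{d | n} d. For n = 247, divisors are [1, 13, 19, 247]; summing: σ(247) = 280.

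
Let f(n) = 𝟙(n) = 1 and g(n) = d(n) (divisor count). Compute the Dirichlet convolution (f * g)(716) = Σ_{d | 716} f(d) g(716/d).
(𝟙 * d)(716) = 18

Divisors of 716: [1, 2, 4, 179, 358, 716]. For each d | 716:
  d = 1: 𝟙(1) · d(716/1) = 1 · 6 = 6
  d = 2: 𝟙(2) · d(716/2) = 1 · 4 = 4
  d = 4: 𝟙(4) · d(716/4) = 1 · 2 = 2
  d = 179: 𝟙(179) · d(716/179) = 1 · 3 = 3
  d = 358: 𝟙(358) · d(716/358) = 1 · 2 = 2
  d = 716: 𝟙(716) · d(716/716) = 1 · 1 = 1
Summing: (𝟙 * d)(716) = 6 + 4 + 2 + 3 + 2 + 1 = 18.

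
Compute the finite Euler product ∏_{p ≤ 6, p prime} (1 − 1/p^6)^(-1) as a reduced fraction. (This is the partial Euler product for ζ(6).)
∏ = 140625/138229

The primes p ≤ 6 are [2, 3, 5]. For each prime, (1 − 1/p^6)^(-1) = p^6 / (p^6 − 1). The product is (1 − 1/2^6)^(-1), (1 − 1/3^6)^(-1), (1 − 1/5^6)^(-1) = ∏ p^6 / (p^6 − 1) = 140625/138229.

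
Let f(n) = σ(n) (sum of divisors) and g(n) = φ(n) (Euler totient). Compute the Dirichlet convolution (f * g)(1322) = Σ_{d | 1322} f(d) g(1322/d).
(σ * φ)(1322) = 5288

Divisors of 1322: [1, 2, 661, 1322]. For each d | 1322:
  d = 1: σ(1) · φ(1322/1) = 1 · 660 = 660
  d = 2: σ(2) · φ(1322/2) = 3 · 660 = 1980
  d = 661: σ(661) · φ(1322/661) = 662 · 1 = 662
  d = 1322: σ(1322) · φ(1322/1322) = 1986 · 1 = 1986
Summing: (σ * φ)(1322) = 660 + 1980 + 662 + 1986 = 5288.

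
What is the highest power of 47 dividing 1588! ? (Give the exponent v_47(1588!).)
v_47(1588!) = 33

Legendre's formula: v_p(n!) = Σ_{k ≥ 1} ⌊n / p^k⌋. For p = 47, n = 1588, the terms are:
  ⌊1588/47^1⌋ = ⌊1588/47⌋ = 33
(the next term ⌊1588/47^2⌋ = 0, terminating the sum). Summing: v_47(1588!) = 33 = 33.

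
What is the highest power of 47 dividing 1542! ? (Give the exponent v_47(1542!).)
v_47(1542!) = 32

Legendre's formula: v_p(n!) = Σ_{k ≥ 1} ⌊n / p^k⌋. For p = 47, n = 1542, the terms are:
  ⌊1542/47^1⌋ = ⌊1542/47⌋ = 32
(the next term ⌊1542/47^2⌋ = 0, terminating the sum). Summing: v_47(1542!) = 32 = 32.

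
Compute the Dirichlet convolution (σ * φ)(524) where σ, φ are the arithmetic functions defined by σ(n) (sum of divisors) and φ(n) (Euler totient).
(σ * φ)(524) = 3144

Divisors of 524: [1, 2, 4, 131, 262, 524]. For each d | 524:
  d = 1: σ(1) · φ(524/1) = 1 · 260 = 260
  d = 2: σ(2) · φ(524/2) = 3 · 130 = 390
  d = 4: σ(4) · φ(524/4) = 7 · 130 = 910
  d = 131: σ(131) · φ(524/131) = 132 · 2 = 264
  d = 262: σ(262) · φ(524/262) = 396 · 1 = 396
  d = 524: σ(524) · φ(524/524) = 924 · 1 = 924
Summing: (σ * φ)(524) = 260 + 390 + 910 + 264 + 396 + 924 = 3144.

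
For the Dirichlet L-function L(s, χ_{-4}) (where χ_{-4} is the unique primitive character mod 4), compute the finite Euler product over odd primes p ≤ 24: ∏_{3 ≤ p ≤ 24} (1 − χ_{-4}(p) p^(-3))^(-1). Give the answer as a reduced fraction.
∏ = 177358697820836675/183046656872153088

The odd primes p ≤ 24 are [3, 5, 7, 11, 13, 17, 19, 23]. For each, χ(p) = 1 if p ≡ 1 mod 4, χ(p) = −1 if p ≡ 3 mod 4. Taking (1 − χ(p)/p^3)^(-1) = p^3/(p^3 − χ(p)): (1 − (-1)/3^3)^(-1) · (1 − (1)/5^3)^(-1) · (1 − (-1)/7^3)^(-1) · (1 − (-1)/11^3)^(-1) · (1 − (1)/13^3)^(-1) · (1 − (1)/17^3)^(-1) · (1 − (-1)/19^3)^(-1) · (1 − (-1)/23^3)^(-1) = 177358697820836675/183046656872153088.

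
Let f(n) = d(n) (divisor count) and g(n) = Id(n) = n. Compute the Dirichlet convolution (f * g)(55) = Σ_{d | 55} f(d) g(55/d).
(d * Id)(55) = 91

Divisors of 55: [1, 5, 11, 55]. For each d | 55:
  d = 1: d(1) · Id(55/1) = 1 · 55 = 55
  d = 5: d(5) · Id(55/5) = 2 · 11 = 22
  d = 11: d(11) · Id(55/11) = 2 · 5 = 10
  d = 55: d(55) · Id(55/55) = 4 · 1 = 4
Summing: (d * Id)(55) = 55 + 22 + 10 + 4 = 91.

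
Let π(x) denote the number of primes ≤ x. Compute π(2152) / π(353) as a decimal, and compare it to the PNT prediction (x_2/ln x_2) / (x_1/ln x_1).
π(2152)/π(353) = 324/71 ≈ 4.5634;  PNT prediction ≈ 4.6603.

π(353) = 71 and π(2152) = 324, so π(2152)/π(353) ≈ 4.5634. The PNT-predicted ratio is (2152/ln(2152)) / (353/ln(353)) ≈ 4.6603. The two agree to within a few percent, as expected.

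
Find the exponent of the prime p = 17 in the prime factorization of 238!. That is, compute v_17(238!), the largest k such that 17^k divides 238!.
v_17(238!) = 14

Legendre's formula: v_p(n!) = Σ_{k ≥ 1} ⌊n / p^k⌋. For p = 17, n = 238, the terms are:
  ⌊238/17^1⌋ = ⌊238/17⌋ = 14
(the next term ⌊238/17^2⌋ = 0, terminating the sum). Summing: v_17(238!) = 14 = 14.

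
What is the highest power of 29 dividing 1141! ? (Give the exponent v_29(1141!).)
v_29(1141!) = 40

Legendre's formula: v_p(n!) = Σ_{k ≥ 1} ⌊n / p^k⌋. For p = 29, n = 1141, the terms are:
  ⌊1141/29^1⌋ = ⌊1141/29⌋ = 39
  ⌊1141/29^2⌋ = ⌊1141/841⌋ = 1
(the next term ⌊1141/29^3⌋ = 0, terminating the sum). Summing: v_29(1141!) = 39 + 1 = 40.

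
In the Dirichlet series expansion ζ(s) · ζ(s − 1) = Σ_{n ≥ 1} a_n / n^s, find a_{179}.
σ(179) = 180

In the product (Σ m^0/m^s)(Σ k / k^s) = Σ (Σ_{d | n} d) / n^s, the coefficient of 1/n^s is σ(n) = Σ_{d | n} d. For n = 179, divisors are [1, 179]; summing: σ(179) = 180.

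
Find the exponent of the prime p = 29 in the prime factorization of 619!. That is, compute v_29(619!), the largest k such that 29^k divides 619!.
v_29(619!) = 21

Legendre's formula: v_p(n!) = Σ_{k ≥ 1} ⌊n / p^k⌋. For p = 29, n = 619, the terms are:
  ⌊619/29^1⌋ = ⌊619/29⌋ = 21
(the next term ⌊619/29^2⌋ = 0, terminating the sum). Summing: v_29(619!) = 21 = 21.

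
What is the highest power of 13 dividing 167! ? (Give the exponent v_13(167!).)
v_13(167!) = 12

Legendre's formula: v_p(n!) = Σ_{k ≥ 1} ⌊n / p^k⌋. For p = 13, n = 167, the terms are:
  ⌊167/13^1⌋ = ⌊167/13⌋ = 12
(the next term ⌊167/13^2⌋ = 0, terminating the sum). Summing: v_13(167!) = 12 = 12.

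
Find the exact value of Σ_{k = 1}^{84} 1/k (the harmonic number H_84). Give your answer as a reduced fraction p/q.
H_84 = 3681181948368536301765969745576439759/734184632222154704090370027645633600

Direct summation: H_84 = 1 + 1/2 + ... + 1/84. The least common denominator is lcm(1, ..., 84) = 8076030954443701744994070304101969600; over this denominator the numerator is 8076030954443701744994070304101969600 + 4038015477221850872497035152050984800 + 2692010318147900581664690101367323200 + 2019007738610925436248517576025492400 + 1615206190888740348998814060820393920 + 1346005159073950290832345050683661600 + 1153718707777671677856295757728852800 + 1009503869305462718124258788012746200 + 897336772715966860554896700455774400 + 807603095444370174499407030410196960 + 734184632222154704090370027645633600 + 673002579536975145416172525341830800 + 621233150341823211153390023392459200 + 576859353888835838928147878864426400 + 538402063629580116332938020273464640 + 504751934652731359062129394006373100 + 475060644379041279117298253182468800 + 448668386357983430277448350227887200 + 425054260760194828683898437057998400 + 403801547722185087249703515205098480 + 384572902592557225952098585909617600 + 367092316111077352045185013822816800 + 351131780627987032391046534960955200 + 336501289768487572708086262670915400 + 323041238177748069799762812164078784 + 310616575170911605576695011696229600 + 299112257571988953518298900151924800 + 288429676944417919464073939432213200 + 278483826015300060172209320831102400 + 269201031814790058166469010136732320 + 260517127562700056290131300132321600 + 252375967326365679531064697003186550 + 244728210740718234696790009215211200 + 237530322189520639558649126591234400 + 230743741555534335571259151545770560 + 224334193178991715138724175113943600 + 218271106876856803918758656867620800 + 212527130380097414341949218528999200 + 207077716780607737051130007797486400 + 201900773861092543624851757602549240 + 196976364742529310853513909856145600 + 192286451296278612976049292954808800 + 187814673359155854534745821025627200 + 183546158055538676022592506911408400 + 179467354543193372110979340091154880 + 175565890313993516195523267480477600 + 171830445839227696702001495831956800 + 168250644884243786354043131335457700 + 164816958253953096836613679675550400 + 161520619088874034899881406082039392 + 158353548126347093039099417727489600 + 155308287585455802788347505848114800 + 152377942536673617830076798190603200 + 149556128785994476759149450075962400 + 146836926444430940818074005529126720 + 144214838472208959732036969716106600 + 141684753586731609561299479019332800 + 139241913007650030086104660415551200 + 136881880583791554999899496679694400 + 134600515907395029083234505068366160 + 132393950072847569590066726296753600 + 130258563781350028145065650066160800 + 128190967530852408650699528636539200 + 126187983663182839765532348501593275 + 124246630068364642230678004678491840 + 122364105370359117348395004607605600 + 120537775439458234999911497076148800 + 118765161094760319779324563295617200 + 117043926875995677463682178320318400 + 115371870777767167785629575772885280 + 113746914851319742887240426818337600 + 112167096589495857569362087556971800 + 110630561019776736232795483617835200 + 109135553438428401959379328433810400 + 107680412725916023266587604054692928 + 106263565190048707170974609264499600 + 104883518888879243441481432520804800 + 103538858390303868525565003898743200 + 102228239929667110696127472203822400 + 100950386930546271812425878801274620 + 99704085857329651172766300050641600 + 98488182371264655426756954928072800 + 97301577764381948734868316916891200 + 96143225648139306488024646477404400 = 40493001432053899319425667201340837349, so H_84 = 40493001432053899319425667201340837349/8076030954443701744994070304101969600; reducing by gcd(40493001432053899319425667201340837349, 8076030954443701744994070304101969600) = 11 gives 3681181948368536301765969745576439759/734184632222154704090370027645633600 ≈ 5.01397. (The PNT-adjacent estimate ln(84) + γ ≈ 5.00803 matches within O(1/n).)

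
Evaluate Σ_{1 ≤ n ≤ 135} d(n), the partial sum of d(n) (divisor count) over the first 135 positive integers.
Σ_{n ≤ 135} d(n) = 687

Compute d(n) for each 1 ≤ n ≤ 135: d(1) = 1, d(2) = 2, d(3) = 2, d(4) = 3, d(5) = 2, d(6) = 4, d(7) = 2, d(8) = 4, d(9) = 3, d(10) = 4, d(11) = 2, d(12) = 6, d(13) = 2, d(14) = 4, d(15) = 4, d(16) = 5, d(17) = 2, d(18) = 6, d(19) = 2, d(20) = 6, d(21) = 4, d(22) = 4, d(23) = 2, d(24) = 8, d(25) = 3, d(26) = 4, d(27) = 4, d(28) = 6, d(29) = 2, d(30) = 8, d(31) = 2, d(32) = 6, d(33) = 4, d(34) = 4, d(35) = 4, d(36) = 9, d(37) = 2, d(38) = 4, d(39) = 4, d(40) = 8, d(41) = 2, d(42) = 8, d(43) = 2, d(44) = 6, d(45) = 6, d(46) = 4, d(47) = 2, d(48) = 10, d(49) = 3, d(50) = 6, d(51) = 4, d(52) = 6, d(53) = 2, d(54) = 8, d(55) = 4, d(56) = 8, d(57) = 4, d(58) = 4, d(59) = 2, d(60) = 12, d(61) = 2, d(62) = 4, d(63) = 6, d(64) = 7, d(65) = 4, d(66) = 8, d(67) = 2, d(68) = 6, d(69) = 4, d(70) = 8, d(71) = 2, d(72) = 12, d(73) = 2, d(74) = 4, d(75) = 6, d(76) = 6, d(77) = 4, d(78) = 8, d(79) = 2, d(80) = 10, d(81) = 5, d(82) = 4, d(83) = 2, d(84) = 12, d(85) = 4, d(86) = 4, d(87) = 4, d(88) = 8, d(89) = 2, d(90) = 12, d(91) = 4, d(92) = 6, d(93) = 4, d(94) = 4, d(95) = 4, d(96) = 12, d(97) = 2, d(98) = 6, d(99) = 6, d(100) = 9, d(101) = 2, d(102) = 8, d(103) = 2, d(104) = 8, d(105) = 8, d(106) = 4, d(107) = 2, d(108) = 12, d(109) = 2, d(110) = 8, d(111) = 4, d(112) = 10, d(113) = 2, d(114) = 8, d(115) = 4, d(116) = 6, d(117) = 6, d(118) = 4, d(119) = 4, d(120) = 16, d(121) = 3, d(122) = 4, d(123) = 4, d(124) = 6, d(125) = 4, d(126) = 12, d(127) = 2, d(128) = 8, d(129) = 4, d(130) = 8, d(131) = 2, d(132) = 12, d(133) = 4, d(134) = 4, d(135) = 8. Summing all 135 values: 687. (Dirichlet's divisor formula: Σ_{n ≤ x} d(n) = x ln(x) + (2γ − 1) x + O(√x). For x = 135, the asymptotic estimate is ≈ 683.06.)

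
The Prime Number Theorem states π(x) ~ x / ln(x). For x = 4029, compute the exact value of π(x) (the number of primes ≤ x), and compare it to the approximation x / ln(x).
π(4029) = 557;  x/ln(x) ≈ 485.35;  relative error ≈ 12.86%.

Directly count primes up to 4029: π(4029) = 557. The PNT approximation gives 4029/ln(4029) ≈ 4029/8.30127 ≈ 485.35. Relative error (π(x) − x/ln(x)) / π(x) ≈ 12.86%; the approximation is known to undercount slightly (Li(x) is a better estimate).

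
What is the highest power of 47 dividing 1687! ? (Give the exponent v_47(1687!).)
v_47(1687!) = 35

Legendre's formula: v_p(n!) = Σ_{k ≥ 1} ⌊n / p^k⌋. For p = 47, n = 1687, the terms are:
  ⌊1687/47^1⌋ = ⌊1687/47⌋ = 35
(the next term ⌊1687/47^2⌋ = 0, terminating the sum). Summing: v_47(1687!) = 35 = 35.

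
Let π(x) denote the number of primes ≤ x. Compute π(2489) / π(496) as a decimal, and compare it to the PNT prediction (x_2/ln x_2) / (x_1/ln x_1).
π(2489)/π(496) = 367/94 ≈ 3.9043;  PNT prediction ≈ 3.9830.

π(496) = 94 and π(2489) = 367, so π(2489)/π(496) ≈ 3.9043. The PNT-predicted ratio is (2489/ln(2489)) / (496/ln(496)) ≈ 3.9830. The two agree to within a few percent, as expected.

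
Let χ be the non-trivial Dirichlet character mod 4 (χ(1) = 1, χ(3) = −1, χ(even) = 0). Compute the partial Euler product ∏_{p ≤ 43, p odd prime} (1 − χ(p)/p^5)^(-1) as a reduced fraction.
∏ = 32740559305695385712389870979185370874149053476477367448414215/32866839245274949258617282425703153368289421339680491851218944

The odd primes p ≤ 43 are [3, 5, 7, 11, 13, 17, 19, 23, 29, 31, 37, 41, 43]. For each, χ(p) = 1 if p ≡ 1 mod 4, χ(p) = −1 if p ≡ 3 mod 4. Taking (1 − χ(p)/p^5)^(-1) = p^5/(p^5 − χ(p)): (1 − (-1)/3^5)^(-1) · (1 − (1)/5^5)^(-1) · (1 − (-1)/7^5)^(-1) · (1 − (-1)/11^5)^(-1) · (1 − (1)/13^5)^(-1) · (1 − (1)/17^5)^(-1) · (1 − (-1)/19^5)^(-1) · (1 − (-1)/23^5)^(-1) · (1 − (1)/29^5)^(-1) · (1 − (-1)/31^5)^(-1) · (1 − (1)/37^5)^(-1) · (1 − (1)/41^5)^(-1) · (1 − (-1)/43^5)^(-1) = 32740559305695385712389870979185370874149053476477367448414215/32866839245274949258617282425703153368289421339680491851218944.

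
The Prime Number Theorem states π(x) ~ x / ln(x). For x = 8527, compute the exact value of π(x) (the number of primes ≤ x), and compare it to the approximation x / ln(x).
π(8527) = 1063;  x/ln(x) ≈ 942.11;  relative error ≈ 11.37%.

Directly count primes up to 8527: π(8527) = 1063. The PNT approximation gives 8527/ln(8527) ≈ 8527/9.05099 ≈ 942.11. Relative error (π(x) − x/ln(x)) / π(x) ≈ 11.37%; the approximation is known to undercount slightly (Li(x) is a better estimate).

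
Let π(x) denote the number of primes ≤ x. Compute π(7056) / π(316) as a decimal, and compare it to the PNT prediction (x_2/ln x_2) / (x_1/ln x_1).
π(7056)/π(316) = 906/65 ≈ 13.9385;  PNT prediction ≈ 14.5030.

π(316) = 65 and π(7056) = 906, so π(7056)/π(316) ≈ 13.9385. The PNT-predicted ratio is (7056/ln(7056)) / (316/ln(316)) ≈ 14.5030. The two agree to within a few percent, as expected.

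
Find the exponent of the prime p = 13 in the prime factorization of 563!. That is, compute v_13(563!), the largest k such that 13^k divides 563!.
v_13(563!) = 46

Legendre's formula: v_p(n!) = Σ_{k ≥ 1} ⌊n / p^k⌋. For p = 13, n = 563, the terms are:
  ⌊563/13^1⌋ = ⌊563/13⌋ = 43
  ⌊563/13^2⌋ = ⌊563/169⌋ = 3
(the next term ⌊563/13^3⌋ = 0, terminating the sum). Summing: v_13(563!) = 43 + 3 = 46.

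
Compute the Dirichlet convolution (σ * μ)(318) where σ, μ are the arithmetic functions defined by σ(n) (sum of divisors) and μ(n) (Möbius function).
(σ * μ)(318) = 318

Divisors of 318: [1, 2, 3, 6, 53, 106, 159, 318]. For each d | 318:
  d = 1: σ(1) · μ(318/1) = 1 · -1 = -1
  d = 2: σ(2) · μ(318/2) = 3 · 1 = 3
  d = 3: σ(3) · μ(318/3) = 4 · 1 = 4
  d = 6: σ(6) · μ(318/6) = 12 · -1 = -12
  d = 53: σ(53) · μ(318/53) = 54 · 1 = 54
  d = 106: σ(106) · μ(318/106) = 162 · -1 = -162
  d = 159: σ(159) · μ(318/159) = 216 · -1 = -216
  d = 318: σ(318) · μ(318/318) = 648 · 1 = 648
Summing: (σ * μ)(318) = -1 + 3 + 4 + -12 + 54 + -162 + -216 + 648 = 318.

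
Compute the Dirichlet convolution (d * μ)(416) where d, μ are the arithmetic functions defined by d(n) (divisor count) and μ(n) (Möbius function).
(d * μ)(416) = 1

Divisors of 416: [1, 2, 4, 8, 13, 16, 26, 32, 52, 104, 208, 416]. For each d | 416:
  d = 1: d(1) · μ(416/1) = 1 · 0 = 0
  d = 2: d(2) · μ(416/2) = 2 · 0 = 0
  d = 4: d(4) · μ(416/4) = 3 · 0 = 0
  d = 8: d(8) · μ(416/8) = 4 · 0 = 0
  d = 13: d(13) · μ(416/13) = 2 · 0 = 0
  d = 16: d(16) · μ(416/16) = 5 · 1 = 5
  d = 26: d(26) · μ(416/26) = 4 · 0 = 0
  d = 32: d(32) · μ(416/32) = 6 · -1 = -6
  d = 52: d(52) · μ(416/52) = 6 · 0 = 0
  d = 104: d(104) · μ(416/104) = 8 · 0 = 0
  d = 208: d(208) · μ(416/208) = 10 · -1 = -10
  d = 416: d(416) · μ(416/416) = 12 · 1 = 12
Summing: (d * μ)(416) = 0 + 0 + 0 + 0 + 0 + 5 + 0 + -6 + 0 + 0 + -10 + 12 = 1.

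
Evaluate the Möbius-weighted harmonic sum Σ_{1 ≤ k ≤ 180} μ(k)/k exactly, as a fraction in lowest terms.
Σ μ(k)/k = -144087981517635476714028475868546320125145063113926500300851703048561/29819592777931214269172453467810429868925511217482600306406141434158090

Values of μ(k) for 1 ≤ k ≤ 180: μ(1) = 1, μ(2) = -1, μ(3) = -1, μ(5) = -1, μ(6) = 1, μ(7) = -1, μ(10) = 1, μ(11) = -1, μ(13) = -1, μ(14) = 1, μ(15) = 1, μ(17) = -1, μ(19) = -1, μ(21) = 1, μ(22) = 1, μ(23) = -1, μ(26) = 1, μ(29) = -1, μ(30) = -1, μ(31) = -1, μ(33) = 1, μ(34) = 1, μ(35) = 1, μ(37) = -1, μ(38) = 1, μ(39) = 1, μ(41) = -1, μ(42) = -1, μ(43) = -1, μ(46) = 1, μ(47) = -1, μ(51) = 1, μ(53) = -1, μ(55) = 1, μ(57) = 1, μ(58) = 1, μ(59) = -1, μ(61) = -1, μ(62) = 1, μ(65) = 1, μ(66) = -1, μ(67) = -1, μ(69) = 1, μ(70) = -1, μ(71) = -1, μ(73) = -1, μ(74) = 1, μ(77) = 1, μ(78) = -1, μ(79) = -1, μ(82) = 1, μ(83) = -1, μ(85) = 1, μ(86) = 1, μ(87) = 1, μ(89) = -1, μ(91) = 1, μ(93) = 1, μ(94) = 1, μ(95) = 1, μ(97) = -1, μ(101) = -1, μ(102) = -1, μ(103) = -1, μ(105) = -1, μ(106) = 1, μ(107) = -1, μ(109) = -1, μ(110) = -1, μ(111) = 1, μ(113) = -1, μ(114) = -1, μ(115) = 1, μ(118) = 1, μ(119) = 1, μ(122) = 1, μ(123) = 1, μ(127) = -1, μ(129) = 1, μ(130) = -1, μ(131) = -1, μ(133) = 1, μ(134) = 1, μ(137) = -1, μ(138) = -1, μ(139) = -1, μ(141) = 1, μ(142) = 1, μ(143) = 1, μ(145) = 1, μ(146) = 1, μ(149) = -1, μ(151) = -1, μ(154) = -1, μ(155) = 1, μ(157) = -1, μ(158) = 1, μ(159) = 1, μ(161) = 1, μ(163) = -1, μ(165) = -1, μ(166) = 1, μ(167) = -1, μ(170) = -1, μ(173) = -1, μ(174) = -1, μ(177) = 1, μ(178) = 1, μ(179) = -1, with μ = 0 on non-squarefree integers. Summing μ(k)/k for k where μ(k) ≠ 0 gives -144087981517635476714028475868546320125145063113926500300851703048561/29819592777931214269172453467810429868925511217482600306406141434158090 ≈ -0.0048. (PNT ⟺ this sum → 0 as n → ∞.)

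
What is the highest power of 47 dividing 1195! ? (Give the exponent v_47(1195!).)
v_47(1195!) = 25

Legendre's formula: v_p(n!) = Σ_{k ≥ 1} ⌊n / p^k⌋. For p = 47, n = 1195, the terms are:
  ⌊1195/47^1⌋ = ⌊1195/47⌋ = 25
(the next term ⌊1195/47^2⌋ = 0, terminating the sum). Summing: v_47(1195!) = 25 = 25.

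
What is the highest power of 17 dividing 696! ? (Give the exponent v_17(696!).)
v_17(696!) = 42

Legendre's formula: v_p(n!) = Σ_{k ≥ 1} ⌊n / p^k⌋. For p = 17, n = 696, the terms are:
  ⌊696/17^1⌋ = ⌊696/17⌋ = 40
  ⌊696/17^2⌋ = ⌊696/289⌋ = 2
(the next term ⌊696/17^3⌋ = 0, terminating the sum). Summing: v_17(696!) = 40 + 2 = 42.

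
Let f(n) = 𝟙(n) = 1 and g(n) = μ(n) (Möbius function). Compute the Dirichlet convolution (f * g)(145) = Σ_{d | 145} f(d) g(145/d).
(𝟙 * μ)(145) = 0

Divisors of 145: [1, 5, 29, 145]. For each d | 145:
  d = 1: 𝟙(1) · μ(145/1) = 1 · 1 = 1
  d = 5: 𝟙(5) · μ(145/5) = 1 · -1 = -1
  d = 29: 𝟙(29) · μ(145/29) = 1 · -1 = -1
  d = 145: 𝟙(145) · μ(145/145) = 1 · 1 = 1
Summing: (𝟙 * μ)(145) = 1 + -1 + -1 + 1 = 0.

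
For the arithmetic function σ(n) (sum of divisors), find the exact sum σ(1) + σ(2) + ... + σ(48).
Σ_{n ≤ 48} σ(n) = 1930

Compute σ(n) for each 1 ≤ n ≤ 48: σ(1) = 1, σ(2) = 3, σ(3) = 4, σ(4) = 7, σ(5) = 6, σ(6) = 12, σ(7) = 8, σ(8) = 15, σ(9) = 13, σ(10) = 18, σ(11) = 12, σ(12) = 28, σ(13) = 14, σ(14) = 24, σ(15) = 24, σ(16) = 31, σ(17) = 18, σ(18) = 39, σ(19) = 20, σ(20) = 42, σ(21) = 32, σ(22) = 36, σ(23) = 24, σ(24) = 60, σ(25) = 31, σ(26) = 42, σ(27) = 40, σ(28) = 56, σ(29) = 30, σ(30) = 72, σ(31) = 32, σ(32) = 63, σ(33) = 48, σ(34) = 54, σ(35) = 48, σ(36) = 91, σ(37) = 38, σ(38) = 60, σ(39) = 56, σ(40) = 90, σ(41) = 42, σ(42) = 96, σ(43) = 44, σ(44) = 84, σ(45) = 78, σ(46) = 72, σ(47) = 48, σ(48) = 124. Summing all 48 values: 1930. (Average order: Σ_{n ≤ x} σ(n) ~ (π²/12) x². For x = 48, (π²/12)·48² ≈ 1894.96.)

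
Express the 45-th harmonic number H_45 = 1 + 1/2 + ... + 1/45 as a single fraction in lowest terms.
H_45 = 5914085889685464427/1345655451257488800

Direct summation: H_45 = 1 + 1/2 + ... + 1/45. The least common denominator is lcm(1, ..., 45) = 9419588158802421600; over this denominator the numerator is 9419588158802421600 + 4709794079401210800 + 3139862719600807200 + 2354897039700605400 + 1883917631760484320 + 1569931359800403600 + 1345655451257488800 + 1177448519850302700 + 1046620906533602400 + 941958815880242160 + 856326196254765600 + 784965679900201800 + 724583704523263200 + 672827725628744400 + 627972543920161440 + 588724259925151350 + 554093421106024800 + 523310453266801200 + 495767797831706400 + 470979407940121080 + 448551817085829600 + 428163098127382800 + 409547311252279200 + 392482839950100900 + 376783526352096864 + 362291852261631600 + 348873635511200800 + 336413862814372200 + 324813384786290400 + 313986271960080720 + 303857682542013600 + 294362129962575675 + 285442065418255200 + 277046710553012400 + 269131090251497760 + 261655226633400600 + 254583463751416800 + 247883898915853200 + 241527901507754400 + 235489703970060540 + 229746052653717600 + 224275908542914800 + 219060189739591200 + 214081549063691400 + 209324181306720480 = 41398601227798250989, so H_45 = 41398601227798250989/9419588158802421600; reducing by gcd(41398601227798250989, 9419588158802421600) = 7 gives 5914085889685464427/1345655451257488800 ≈ 4.39495. (The PNT-adjacent estimate ln(45) + γ ≈ 4.38388 matches within O(1/n).)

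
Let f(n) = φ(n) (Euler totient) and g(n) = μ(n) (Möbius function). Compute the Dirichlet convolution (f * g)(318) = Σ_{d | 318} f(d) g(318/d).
(φ * μ)(318) = 0

Divisors of 318: [1, 2, 3, 6, 53, 106, 159, 318]. For each d | 318:
  d = 1: φ(1) · μ(318/1) = 1 · -1 = -1
  d = 2: φ(2) · μ(318/2) = 1 · 1 = 1
  d = 3: φ(3) · μ(318/3) = 2 · 1 = 2
  d = 6: φ(6) · μ(318/6) = 2 · -1 = -2
  d = 53: φ(53) · μ(318/53) = 52 · 1 = 52
  d = 106: φ(106) · μ(318/106) = 52 · -1 = -52
  d = 159: φ(159) · μ(318/159) = 104 · -1 = -104
  d = 318: φ(318) · μ(318/318) = 104 · 1 = 104
Summing: (φ * μ)(318) = -1 + 1 + 2 + -2 + 52 + -52 + -104 + 104 = 0.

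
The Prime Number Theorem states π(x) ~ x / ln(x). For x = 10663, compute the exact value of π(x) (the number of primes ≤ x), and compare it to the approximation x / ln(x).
π(10663) = 1301;  x/ln(x) ≈ 1149.71;  relative error ≈ 11.63%.

Directly count primes up to 10663: π(10663) = 1301. The PNT approximation gives 10663/ln(10663) ≈ 10663/9.27454 ≈ 1149.71. Relative error (π(x) − x/ln(x)) / π(x) ≈ 11.63%; the approximation is known to undercount slightly (Li(x) is a better estimate).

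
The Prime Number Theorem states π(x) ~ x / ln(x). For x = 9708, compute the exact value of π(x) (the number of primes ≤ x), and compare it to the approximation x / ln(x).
π(9708) = 1197;  x/ln(x) ≈ 1057.44;  relative error ≈ 11.66%.

Directly count primes up to 9708: π(9708) = 1197. The PNT approximation gives 9708/ln(9708) ≈ 9708/9.18071 ≈ 1057.44. Relative error (π(x) − x/ln(x)) / π(x) ≈ 11.66%; the approximation is known to undercount slightly (Li(x) is a better estimate).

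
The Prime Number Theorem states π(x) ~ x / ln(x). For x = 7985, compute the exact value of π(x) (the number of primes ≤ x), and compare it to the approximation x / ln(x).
π(7985) = 1006;  x/ln(x) ≈ 888.67;  relative error ≈ 11.66%.

Directly count primes up to 7985: π(7985) = 1006. The PNT approximation gives 7985/ln(7985) ≈ 7985/8.98532 ≈ 888.67. Relative error (π(x) − x/ln(x)) / π(x) ≈ 11.66%; the approximation is known to undercount slightly (Li(x) is a better estimate).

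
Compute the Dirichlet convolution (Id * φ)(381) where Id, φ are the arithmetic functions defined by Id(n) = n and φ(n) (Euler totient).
(Id * φ)(381) = 1265

Divisors of 381: [1, 3, 127, 381]. For each d | 381:
  d = 1: Id(1) · φ(381/1) = 1 · 252 = 252
  d = 3: Id(3) · φ(381/3) = 3 · 126 = 378
  d = 127: Id(127) · φ(381/127) = 127 · 2 = 254
  d = 381: Id(381) · φ(381/381) = 381 · 1 = 381
Summing: (Id * φ)(381) = 252 + 378 + 254 + 381 = 1265.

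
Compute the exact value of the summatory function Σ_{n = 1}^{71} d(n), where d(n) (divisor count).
Σ_{n ≤ 71} d(n) = 314

Compute d(n) for each 1 ≤ n ≤ 71: d(1) = 1, d(2) = 2, d(3) = 2, d(4) = 3, d(5) = 2, d(6) = 4, d(7) = 2, d(8) = 4, d(9) = 3, d(10) = 4, d(11) = 2, d(12) = 6, d(13) = 2, d(14) = 4, d(15) = 4, d(16) = 5, d(17) = 2, d(18) = 6, d(19) = 2, d(20) = 6, d(21) = 4, d(22) = 4, d(23) = 2, d(24) = 8, d(25) = 3, d(26) = 4, d(27) = 4, d(28) = 6, d(29) = 2, d(30) = 8, d(31) = 2, d(32) = 6, d(33) = 4, d(34) = 4, d(35) = 4, d(36) = 9, d(37) = 2, d(38) = 4, d(39) = 4, d(40) = 8, d(41) = 2, d(42) = 8, d(43) = 2, d(44) = 6, d(45) = 6, d(46) = 4, d(47) = 2, d(48) = 10, d(49) = 3, d(50) = 6, d(51) = 4, d(52) = 6, d(53) = 2, d(54) = 8, d(55) = 4, d(56) = 8, d(57) = 4, d(58) = 4, d(59) = 2, d(60) = 12, d(61) = 2, d(62) = 4, d(63) = 6, d(64) = 7, d(65) = 4, d(66) = 8, d(67) = 2, d(68) = 6, d(69) = 4, d(70) = 8, d(71) = 2. Summing all 71 values: 314. (Dirichlet's divisor formula: Σ_{n ≤ x} d(n) = x ln(x) + (2γ − 1) x + O(√x). For x = 71, the asymptotic estimate is ≈ 313.61.)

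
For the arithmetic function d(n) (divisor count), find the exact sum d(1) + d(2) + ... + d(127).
Σ_{n ≤ 127} d(n) = 637

Compute d(n) for each 1 ≤ n ≤ 127: d(1) = 1, d(2) = 2, d(3) = 2, d(4) = 3, d(5) = 2, d(6) = 4, d(7) = 2, d(8) = 4, d(9) = 3, d(10) = 4, d(11) = 2, d(12) = 6, d(13) = 2, d(14) = 4, d(15) = 4, d(16) = 5, d(17) = 2, d(18) = 6, d(19) = 2, d(20) = 6, d(21) = 4, d(22) = 4, d(23) = 2, d(24) = 8, d(25) = 3, d(26) = 4, d(27) = 4, d(28) = 6, d(29) = 2, d(30) = 8, d(31) = 2, d(32) = 6, d(33) = 4, d(34) = 4, d(35) = 4, d(36) = 9, d(37) = 2, d(38) = 4, d(39) = 4, d(40) = 8, d(41) = 2, d(42) = 8, d(43) = 2, d(44) = 6, d(45) = 6, d(46) = 4, d(47) = 2, d(48) = 10, d(49) = 3, d(50) = 6, d(51) = 4, d(52) = 6, d(53) = 2, d(54) = 8, d(55) = 4, d(56) = 8, d(57) = 4, d(58) = 4, d(59) = 2, d(60) = 12, d(61) = 2, d(62) = 4, d(63) = 6, d(64) = 7, d(65) = 4, d(66) = 8, d(67) = 2, d(68) = 6, d(69) = 4, d(70) = 8, d(71) = 2, d(72) = 12, d(73) = 2, d(74) = 4, d(75) = 6, d(76) = 6, d(77) = 4, d(78) = 8, d(79) = 2, d(80) = 10, d(81) = 5, d(82) = 4, d(83) = 2, d(84) = 12, d(85) = 4, d(86) = 4, d(87) = 4, d(88) = 8, d(89) = 2, d(90) = 12, d(91) = 4, d(92) = 6, d(93) = 4, d(94) = 4, d(95) = 4, d(96) = 12, d(97) = 2, d(98) = 6, d(99) = 6, d(100) = 9, d(101) = 2, d(102) = 8, d(103) = 2, d(104) = 8, d(105) = 8, d(106) = 4, d(107) = 2, d(108) = 12, d(109) = 2, d(110) = 8, d(111) = 4, d(112) = 10, d(113) = 2, d(114) = 8, d(115) = 4, d(116) = 6, d(117) = 6, d(118) = 4, d(119) = 4, d(120) = 16, d(121) = 3, d(122) = 4, d(123) = 4, d(124) = 6, d(125) = 4, d(126) = 12, d(127) = 2. Summing all 127 values: 637. (Dirichlet's divisor formula: Σ_{n ≤ x} d(n) = x ln(x) + (2γ − 1) x + O(√x). For x = 127, the asymptotic estimate is ≈ 634.82.)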